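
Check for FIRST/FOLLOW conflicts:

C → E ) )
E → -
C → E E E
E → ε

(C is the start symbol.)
Yes. E → '-' with FOLLOW(E) on { '-' }

Nullable non-terminals: C, E.
FIRST sets used below: FIRST(E) = { '-', ε }

C: nullable alternative(s) C → E E E; FOLLOW(C) = { $ }
  C → E ) ): FIRST \ {ε} = { ')', '-' } — disjoint from FOLLOW(C)
  C → E E E: FIRST \ {ε} = { '-' } — this is the only nullable alternative, skip

E: nullable alternative(s) E → ε; FOLLOW(E) = { $, ')', '-' }
  E → -: FIRST \ {ε} = { '-' } — overlaps FOLLOW(E) on { '-' }: CONFLICT
  E → ε: FIRST \ {ε} = { } — this is the only nullable alternative, skip

So the grammar has 1 FIRST/FOLLOW conflict (marked CONFLICT above).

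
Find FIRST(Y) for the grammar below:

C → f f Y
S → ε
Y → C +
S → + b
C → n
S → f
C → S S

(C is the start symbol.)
FIRST sets of the other non-terminals involved (by the same procedure, iterated to a fixed point):
  FIRST(C) = { '+', 'f', 'n', ε }

From Y → C +:
  - C is a non-terminal: add FIRST(C) \ {ε} = { '+', 'f', 'n' }
    C is nullable, so continue to the next symbol
  - '+' is a terminal: add '+' and stop

Collecting: FIRST(Y) = { '+', 'f', 'n' }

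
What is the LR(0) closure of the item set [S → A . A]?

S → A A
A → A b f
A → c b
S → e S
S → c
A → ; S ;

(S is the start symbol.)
{ [A → . ; S ;], [A → . A b f], [A → . c b], [S → A . A] }

Start with: [S → A . A]
  [S → A . A] has the dot before A: add [A → . A b f], [A → . c b], [A → . ; S ;]
No further items can be added.

CLOSURE = { [A → . ; S ;], [A → . A b f], [A → . c b], [S → A . A] }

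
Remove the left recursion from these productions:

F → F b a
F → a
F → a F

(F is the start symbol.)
F is directly left-recursive. The standard transformation for
  A → A α₁ | ... | A α_m | β₁ | ... | β_n
is
  A  → β₁ A' | ... | β_n A'
  A' → α₁ A' | ... | α_m A' | ε

F → a becomes F → a F'
F → a F becomes F → a F F'
F → F b a becomes F' → b a F'
Add F' → ε

Resulting grammar:
F → a F'
F → a F F'
F' → b a F'
F' → ε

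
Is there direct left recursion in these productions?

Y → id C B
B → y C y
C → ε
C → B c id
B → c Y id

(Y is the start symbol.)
No direct left recursion

Direct left recursion occurs when N → N α for some non-terminal N (the right-hand side begins with the left-hand side itself).

Y → id C B: starts with id
B → y C y: starts with y
C → ε: starts with ε
C → B c id: starts with B
B → c Y id: starts with c

No direct left recursion found.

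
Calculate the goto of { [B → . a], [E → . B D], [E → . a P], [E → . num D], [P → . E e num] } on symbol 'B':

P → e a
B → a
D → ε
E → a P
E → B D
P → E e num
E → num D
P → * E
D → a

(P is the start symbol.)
GOTO(I, 'B') = CLOSURE({ [A → αX.β] : [A → α.Xβ] ∈ I, X = 'B' })

Items with dot before 'B', with the dot advanced:
  [E → . B D] → [E → B . D]
Closure of the advanced items:
  [E → B . D] has the dot before D: add [D → .], [D → . a]

GOTO = { [D → . a], [D → .], [E → B . D] }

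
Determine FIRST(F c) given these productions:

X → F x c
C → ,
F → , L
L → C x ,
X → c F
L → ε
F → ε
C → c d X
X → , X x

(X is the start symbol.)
{ ',', 'c' }

FIRST sets of the non-terminals involved (from the grammar, by fixed-point iteration):
  FIRST(F) = { ',', ε }

To compute FIRST(F c), process the symbols left to right:
Symbol F is a non-terminal. Add FIRST(F) \ {ε} = { ',' }
F is nullable (ε ∈ FIRST(F)), continue to the next symbol.
Symbol c is a terminal. Add 'c' and stop.
FIRST(F c) = { ',', 'c' }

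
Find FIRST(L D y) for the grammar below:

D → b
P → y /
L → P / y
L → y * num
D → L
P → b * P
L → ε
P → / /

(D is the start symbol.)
FIRST sets of the non-terminals involved (from the grammar, by fixed-point iteration):
  FIRST(L) = { '/', 'b', 'y', ε }
  FIRST(D) = { '/', 'b', 'y', ε }

To compute FIRST(L D y), process the symbols left to right:
Symbol L is a non-terminal. Add FIRST(L) \ {ε} = { '/', 'b', 'y' }
L is nullable (ε ∈ FIRST(L)), continue to the next symbol.
Symbol D is a non-terminal. Add FIRST(D) \ {ε} = { '/', 'b', 'y' }
D is nullable (ε ∈ FIRST(D)), continue to the next symbol.
Symbol y is a terminal. Add 'y' and stop.
FIRST(L D y) = { '/', 'b', 'y' }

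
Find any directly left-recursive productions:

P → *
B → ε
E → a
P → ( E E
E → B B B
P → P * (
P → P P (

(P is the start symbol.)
Direct left recursion occurs when N → N α for some non-terminal N (the right-hand side begins with the left-hand side itself).

P → *: starts with '*'
B → ε: starts with ε
E → a: starts with a
P → ( E E: starts with '('
E → B B B: starts with B
P → P * (: LEFT RECURSIVE (starts with P)
P → P P (: LEFT RECURSIVE (starts with P)

The grammar has direct left recursion on: P.

Answer: Yes, P is left-recursive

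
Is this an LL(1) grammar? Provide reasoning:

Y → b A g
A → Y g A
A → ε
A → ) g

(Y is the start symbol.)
Relevant sets:
  FIRST(Y) = { 'b' }
  FOLLOW(A) = { 'g' }

For A:
  PREDICT(A → Y g A) = { 'b' }
  PREDICT(A → ε) = { 'g' }
  PREDICT(A → ')' g) = { ')' }
Y has a single production, so nothing to check there.

All predict sets are disjoint. The grammar IS LL(1).

Answer: Yes, the grammar is LL(1).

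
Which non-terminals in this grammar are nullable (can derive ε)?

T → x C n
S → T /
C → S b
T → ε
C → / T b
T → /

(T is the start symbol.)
ε-productions: T → ε
So T is immediately nullable.
No further non-terminal can be added: every production for the remaining non-terminals contains a terminal or a non-nullable non-terminal.
Nullable = { 'T' }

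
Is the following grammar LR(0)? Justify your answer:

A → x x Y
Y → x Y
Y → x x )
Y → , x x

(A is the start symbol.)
Yes, the grammar is LR(0)

Augment with A' → A and build the canonical LR(0) collection (I0 = CLOSURE({[A' → . A]}), then GOTO on every symbol after a dot until no new states appear). It has 12 states:
  I0: { [A → . x x Y], [A' → . A] }  — shift
  I1: { [A' → A .] }  — accept
  I2: { [A → x . x Y] }  — shift
  I3: { [A → x x . Y], [Y → . , x x], [Y → . x Y], [Y → . x x )] }  — shift
  I4: { [Y → , . x x] }  — shift
  I5: { [A → x x Y .] }  — reduce
  I6: { [Y → . , x x], [Y → . x Y], [Y → . x x )], [Y → x . Y], [Y → x . x )] }  — shift
  I7: { [Y → x Y .] }  — reduce
  I8: { [Y → . , x x], [Y → . x Y], [Y → . x x )], [Y → x . Y], [Y → x . x )], [Y → x x . )] }  — shift
  I9: { [Y → x x ) .] }  — reduce
  I10: { [Y → , x . x] }  — shift
  I11: { [Y → , x x .] }  — reduce

Every state is either a pure shift/goto state or contains exactly one complete item and nothing to shift — no conflicts. The grammar is LR(0).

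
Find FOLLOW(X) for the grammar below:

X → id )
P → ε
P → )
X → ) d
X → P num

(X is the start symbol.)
{ $ }

X is the start symbol, so $ ∈ FOLLOW(X).
X does not occur on any right-hand side.

Taking the union: FOLLOW(X) = { $ }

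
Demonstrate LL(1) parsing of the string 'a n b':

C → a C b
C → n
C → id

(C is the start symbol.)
LL(1) parsing maintains a stack (initially the start symbol over $) and the input. At each step: if the stack top is a terminal, match it against the current input token; if it is a non-terminal N, replace it with the RHS of M[N, lookahead] (the unique production whose predict set contains the lookahead).

Stack is shown with the top on the left.

Stack    Input    Action
------------------------
C $      a n b $  output C → a C b
a C b $  a n b $  match 'a'
C b $    n b $    output C → n
n b $    n b $    match 'n'
b $      b $      match 'b'
$        $        accept

The string is accepted.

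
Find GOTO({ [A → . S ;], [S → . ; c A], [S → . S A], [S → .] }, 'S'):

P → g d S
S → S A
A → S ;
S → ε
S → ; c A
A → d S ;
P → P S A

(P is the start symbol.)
{ [A → . S ;], [A → . d S ;], [A → S . ;], [S → . ; c A], [S → . S A], [S → .], [S → S . A] }

GOTO(I, 'S') = CLOSURE({ [A → αX.β] : [A → α.Xβ] ∈ I, X = 'S' })

Items with dot before 'S', with the dot advanced:
  [A → . S ;] → [A → S . ;]
  [S → . S A] → [S → S . A]
Closure of the advanced items:
  [S → S . A] has the dot before A: add [A → . S ;], [A → . d S ;]
  [A → . S ;] has the dot before S: add [S → . S A], [S → .], [S → . ; c A]

GOTO = { [A → . S ;], [A → . d S ;], [A → S . ;], [S → . ; c A], [S → . S A], [S → .], [S → S . A] }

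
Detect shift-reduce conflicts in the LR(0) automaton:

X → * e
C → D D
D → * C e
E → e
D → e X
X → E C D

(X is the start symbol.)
A shift-reduce conflict occurs when an LR(0) state has both:
  - a complete (reduce) item [A → α .] (dot at the end), and
  - a shift item [B → β . c γ] (dot before a terminal).

Augment with X' → X and build the canonical LR(0) collection (I0 = CLOSURE({[X' → . X]}), then GOTO on every symbol after a dot until no new states appear). It has 15 states:
  I0: { [E → . e], [X → . * e], [X → . E C D], [X' → . X] }  — shift
  I1: { [X → * . e] }  — shift
  I2: { [C → . D D], [D → . * C e], [D → . e X], [X → E . C D] }  — shift
  I3: { [X' → X .] }  — accept
  I4: { [E → e .] }  — reduce
  I5: { [C → . D D], [D → * . C e], [D → . * C e], [D → . e X] }  — shift
  I6: { [D → . * C e], [D → . e X], [X → E C . D] }  — shift
  I7: { [C → D . D], [D → . * C e], [D → . e X] }  — shift
  I8: { [D → e . X], [E → . e], [X → . * e], [X → . E C D] }  — shift
  I9: { [D → e X .] }  — reduce
  I10: { [C → D D .] }  — reduce
  I11: { [X → E C D .] }  — reduce
  I12: { [D → * C . e] }  — shift
  I13: { [D → * C e .] }  — reduce
  I14: { [X → * e .] }  — reduce

No state contains both a complete item and a shift item.

Answer: No shift-reduce conflicts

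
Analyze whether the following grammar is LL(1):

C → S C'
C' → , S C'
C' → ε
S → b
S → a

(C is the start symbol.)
Relevant sets:
  FOLLOW(C') = { $ }

For C':
  PREDICT(C' → ',' S C') = { ',' }
  PREDICT(C' → ε) = { $ }
For S:
  PREDICT(S → b) = { 'b' }
  PREDICT(S → a) = { 'a' }
C has a single production, so nothing to check there.

All predict sets are disjoint. The grammar IS LL(1).

Answer: Yes, the grammar is LL(1).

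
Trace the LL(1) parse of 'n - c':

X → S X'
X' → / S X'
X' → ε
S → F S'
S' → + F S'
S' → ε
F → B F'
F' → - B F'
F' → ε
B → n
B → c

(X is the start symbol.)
LL(1) parsing maintains a stack (initially the start symbol over $) and the input. At each step: if the stack top is a terminal, match it against the current input token; if it is a non-terminal N, replace it with the RHS of M[N, lookahead] (the unique production whose predict set contains the lookahead).

Stack is shown with the top on the left.

Stack           Input    Action
-------------------------------
X $             n - c $  output X → S X'
S X' $          n - c $  output S → F S'
F S' X' $       n - c $  output F → B F'
B F' S' X' $    n - c $  output B → n
n F' S' X' $    n - c $  match 'n'
F' S' X' $      - c $    output F' → - B F'
- B F' S' X' $  - c $    match '-'
B F' S' X' $    c $      output B → c
c F' S' X' $    c $      match 'c'
F' S' X' $      $        output F' → ε
S' X' $         $        output S' → ε
X' $            $        output X' → ε
$               $        accept

The string is accepted.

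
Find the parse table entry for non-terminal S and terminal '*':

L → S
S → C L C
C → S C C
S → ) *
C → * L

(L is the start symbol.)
To find M[S, '*'], we find productions for S where '*' is in the predict set (PREDICT(N → α) = (FIRST(α) \ {ε}) ∪ (FOLLOW(N) if α ⇒* ε)).

Relevant sets:
  FIRST(C) = { ')', '*' }

S → C L C: PREDICT = { ')', '*' }
  '*' is in predict set, so this production goes in M[S, '*']
S → ) *: PREDICT = { ')' }

M[S, '*'] = S → C L C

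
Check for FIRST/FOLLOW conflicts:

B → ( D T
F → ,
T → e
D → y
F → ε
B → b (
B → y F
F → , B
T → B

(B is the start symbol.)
No FIRST/FOLLOW conflicts.

Nullable non-terminals: F.

F: nullable alternative(s) F → ε; FOLLOW(F) = { $ }
  F → ,: FIRST \ {ε} = { ',' } — disjoint from FOLLOW(F)
  F → ε: FIRST \ {ε} = { } — this is the only nullable alternative, skip
  F → , B: FIRST \ {ε} = { ',' } — disjoint from FOLLOW(F)

B, D, T have no nullable alternative, so no FIRST/FOLLOW check is needed there.

No FIRST/FOLLOW conflicts found.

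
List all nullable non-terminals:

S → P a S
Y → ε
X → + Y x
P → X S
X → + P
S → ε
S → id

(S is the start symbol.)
A non-terminal is nullable if it can derive ε (the empty string): either it has an ε-production, or it has a production whose right-hand side consists entirely of nullable non-terminals.

ε-productions: Y → ε, S → ε
So Y, S are immediately nullable.
No further non-terminal can be added: every production for the remaining non-terminals contains a terminal or a non-nullable non-terminal.
Nullable = { 'S', 'Y' }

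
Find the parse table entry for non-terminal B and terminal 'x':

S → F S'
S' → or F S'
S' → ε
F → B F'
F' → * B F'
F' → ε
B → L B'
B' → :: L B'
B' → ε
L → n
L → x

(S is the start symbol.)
B → L B'

To find M[B, 'x'], we find productions for B where 'x' is in the predict set (PREDICT(N → α) = (FIRST(α) \ {ε}) ∪ (FOLLOW(N) if α ⇒* ε)).

Relevant sets:
  FIRST(L) = { 'n', 'x' }

B → L B': PREDICT = { 'n', 'x' }
  'x' is in predict set, so this production goes in M[B, 'x']

M[B, 'x'] = B → L B'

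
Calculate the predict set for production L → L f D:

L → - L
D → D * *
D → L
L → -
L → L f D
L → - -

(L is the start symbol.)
{ '-' }

PREDICT(L → L f D) = (FIRST(RHS) \ {ε}) ∪ (FOLLOW(L) if ε ∈ FIRST(RHS), i.e. RHS ⇒* ε)
FIRST(L) = { '-' }
FIRST(L f D) = { '-' }
ε ∉ FIRST(L f D), so FOLLOW(L) is not added.
PREDICT(L → L f D) = { '-' }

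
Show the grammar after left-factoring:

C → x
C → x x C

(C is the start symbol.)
Left-factoring transforms A → αβ₁ | αβ₂ into A → αA' and A' → β₁ | β₂
(α is the longest common prefix among the alternatives). Repeat until
no nonterminal has two alternatives with a common prefix.

Round 1: C has alternatives sharing prefix 'x'. Introduce C': C → x C'
  Add: C' → ε
  Add: C' → x C

No remaining common prefixes — done.

Resulting grammar:
C → x C'
C' → ε
C' → x C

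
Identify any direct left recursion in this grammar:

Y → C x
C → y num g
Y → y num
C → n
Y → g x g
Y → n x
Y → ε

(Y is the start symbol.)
Direct left recursion occurs when N → N α for some non-terminal N (the right-hand side begins with the left-hand side itself).

Y → C x: starts with C
C → y num g: starts with y
Y → y num: starts with y
C → n: starts with n
Y → g x g: starts with g
Y → n x: starts with n
Y → ε: starts with ε

No direct left recursion found.

Answer: No direct left recursion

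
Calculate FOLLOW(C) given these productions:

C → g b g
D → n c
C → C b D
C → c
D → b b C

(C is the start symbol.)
{ $, 'b' }

C is the start symbol, so $ ∈ FOLLOW(C).
In C → C b D: C is followed by b D, add FIRST(b D) \ {ε} = { 'b' }
In D → b b C: C is at the end, add FOLLOW(D)

The FOLLOW sets referred to above (computed the same way, to a fixed point):
  FOLLOW(D) = { $, 'b' }

Taking the union: FOLLOW(C) = { $, 'b' }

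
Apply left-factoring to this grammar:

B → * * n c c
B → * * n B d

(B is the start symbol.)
Left-factoring transforms A → αβ₁ | αβ₂ into A → αA' and A' → β₁ | β₂
(α is the longest common prefix among the alternatives). Repeat until
no nonterminal has two alternatives with a common prefix.

Round 1: B has alternatives sharing prefix '* * n'. Introduce B': B → * * n B'
  Add: B' → c c
  Add: B' → B d

No remaining common prefixes — done.

Resulting grammar:
B → * * n B'
B' → c c
B' → B d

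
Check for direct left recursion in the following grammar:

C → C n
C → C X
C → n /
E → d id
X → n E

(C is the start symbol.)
Yes, C is left-recursive

Direct left recursion occurs when N → N α for some non-terminal N (the right-hand side begins with the left-hand side itself).

C → C n: LEFT RECURSIVE (starts with C)
C → C X: LEFT RECURSIVE (starts with C)
C → n /: starts with n
E → d id: starts with d
X → n E: starts with n

The grammar has direct left recursion on: C.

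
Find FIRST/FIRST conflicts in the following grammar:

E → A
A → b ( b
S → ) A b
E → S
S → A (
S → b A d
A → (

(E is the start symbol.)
A FIRST/FIRST conflict occurs when two productions N → α and N → β for the same non-terminal have FIRST(α) ∩ FIRST(β) ≠ ∅ (with ε ∈ FIRST of a nullable right-hand side, so two nullable alternatives also conflict).

FIRST sets of the non-terminals at (or reachable through a nullable prefix from) the front of some alternative:
  FIRST(A) = { '(', 'b' }
  FIRST(S) = { '(', ')', 'b' }

Productions for E:
  E → A: FIRST = { '(', 'b' }
  E → S: FIRST = { '(', ')', 'b' }
Productions for A:
  A → b ( b: FIRST = { 'b' }
  A → (: FIRST = { '(' }
Productions for S:
  S → ) A b: FIRST = { ')' }
  S → A (: FIRST = { '(', 'b' }
  S → b A d: FIRST = { 'b' }

Conflict for E: E → A and E → S
  Overlap: { '(', 'b' }
Conflict for S: S → A ( and S → b A d
  Overlap: { 'b' }

Answer: Yes. E → A / E → S on { '(', 'b' }; S → A '(' / S → b A d on { 'b' }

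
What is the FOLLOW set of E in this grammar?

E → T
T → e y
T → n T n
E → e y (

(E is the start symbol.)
To compute FOLLOW(E), find every occurrence of E on a right-hand side N → α E β: add FIRST(β) \ {ε}, and if β is empty or nullable also add FOLLOW(N). Iterate to a fixed point.

E is the start symbol, so $ ∈ FOLLOW(E).
E does not occur on any right-hand side.

Taking the union: FOLLOW(E) = { $ }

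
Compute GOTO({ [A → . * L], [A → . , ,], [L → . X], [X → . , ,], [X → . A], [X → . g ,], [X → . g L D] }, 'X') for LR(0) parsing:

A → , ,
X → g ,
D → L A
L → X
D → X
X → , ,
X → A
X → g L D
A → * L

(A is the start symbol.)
{ [L → X .] }

GOTO(I, 'X') = CLOSURE({ [A → αX.β] : [A → α.Xβ] ∈ I, X = 'X' })

Items with dot before 'X', with the dot advanced:
  [L → . X] → [L → X .]
Closure adds nothing (no advanced item has the dot before a non-terminal).

GOTO = { [L → X .] }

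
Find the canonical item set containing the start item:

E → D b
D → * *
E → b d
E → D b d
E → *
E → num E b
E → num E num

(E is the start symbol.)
First, augment the grammar with E' → E
I₀ = CLOSURE({ [E' → . E] }):
  [E' → . E] has the dot before E: add [E → . D b], [E → . b d], [E → . D b d], [E → . *], [E → . num E b], [E → . num E num]
  [E → . D b] has the dot before D: add [D → . * *]
No further items can be added.

I₀ = { [D → . * *], [E → . *], [E → . D b d], [E → . D b], [E → . b d], [E → . num E b], [E → . num E num], [E' → . E] }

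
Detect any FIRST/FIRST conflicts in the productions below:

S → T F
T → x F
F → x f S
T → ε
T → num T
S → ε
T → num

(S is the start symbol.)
FIRST sets of the non-terminals at (or reachable through a nullable prefix from) the front of some alternative:
  FIRST(T) = { 'num', 'x', ε }
  FIRST(F) = { 'x' }

Productions for S:
  S → T F: FIRST = { 'num', 'x' }
  S → ε: FIRST = { ε }
Productions for T:
  T → x F: FIRST = { 'x' }
  T → ε: FIRST = { ε }
  T → num T: FIRST = { 'num' }
  T → num: FIRST = { 'num' }
F has only one production, so no FIRST/FIRST conflict is possible there.

Conflict for T: T → num T and T → num
  Overlap: { 'num' }

Answer: Yes. T → num T / T → num on { 'num' }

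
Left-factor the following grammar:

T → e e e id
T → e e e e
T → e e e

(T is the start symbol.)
Left-factoring transforms A → αβ₁ | αβ₂ into A → αA' and A' → β₁ | β₂
(α is the longest common prefix among the alternatives). Repeat until
no nonterminal has two alternatives with a common prefix.

Round 1: T has alternatives sharing prefix 'e e e'. Introduce T': T → e e e T'
  Add: T' → id
  Add: T' → e
  Add: T' → ε

No remaining common prefixes — done.

Resulting grammar:
T → e e e T'
T' → id
T' → e
T' → ε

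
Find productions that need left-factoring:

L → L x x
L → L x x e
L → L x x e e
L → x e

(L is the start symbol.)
Yes, L has productions with common prefix 'L x x'

Left-factoring is needed when two productions for the same non-terminal
share a common prefix on the right-hand side.

Productions for L:
  L → L x x
  L → L x x e
  L → L x x e e
  L → x e

Found common prefix 'L x x' in productions for L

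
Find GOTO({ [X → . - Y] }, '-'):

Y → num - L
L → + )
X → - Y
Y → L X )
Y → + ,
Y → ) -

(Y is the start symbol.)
{ [L → . + )], [X → - . Y], [Y → . ) -], [Y → . + ,], [Y → . L X )], [Y → . num - L] }

GOTO(I, '-') = CLOSURE({ [A → αX.β] : [A → α.Xβ] ∈ I, X = '-' })

Items with dot before '-', with the dot advanced:
  [X → . - Y] → [X → - . Y]
Closure of the advanced items:
  [X → - . Y] has the dot before Y: add [Y → . num - L], [Y → . L X )], [Y → . + ,], [Y → . ) -]
  [Y → . L X )] has the dot before L: add [L → . + )]

GOTO = { [L → . + )], [X → - . Y], [Y → . ) -], [Y → . + ,], [Y → . L X )], [Y → . num - L] }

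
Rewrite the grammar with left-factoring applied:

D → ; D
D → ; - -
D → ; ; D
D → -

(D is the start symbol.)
D → ; D'
D' → D
D' → - -
D' → ; D
D → -

Left-factoring transforms A → αβ₁ | αβ₂ into A → αA' and A' → β₁ | β₂
(α is the longest common prefix among the alternatives). Repeat until
no nonterminal has two alternatives with a common prefix.

Round 1: D has alternatives sharing prefix ';'. Introduce D': D → ; D'
  Add: D' → D
  Add: D' → - -
  Add: D' → ; D

No remaining common prefixes — done.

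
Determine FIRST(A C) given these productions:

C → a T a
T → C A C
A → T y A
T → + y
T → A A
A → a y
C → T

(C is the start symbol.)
FIRST sets of the non-terminals involved (from the grammar, by fixed-point iteration):
  FIRST(A) = { '+', 'a' }

To compute FIRST(A C), process the symbols left to right:
Symbol A is a non-terminal. Add FIRST(A) \ {ε} = { '+', 'a' }
A is not nullable (ε ∉ FIRST(A)), so stop here.
FIRST(A C) = { '+', 'a' }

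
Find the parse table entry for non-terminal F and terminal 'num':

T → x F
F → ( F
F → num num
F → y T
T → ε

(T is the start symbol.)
To find M[F, 'num'], we find productions for F where 'num' is in the predict set (PREDICT(N → α) = (FIRST(α) \ {ε}) ∪ (FOLLOW(N) if α ⇒* ε)).

F → ( F: PREDICT = { '(' }
F → num num: PREDICT = { 'num' }
  'num' is in predict set, so this production goes in M[F, 'num']
F → y T: PREDICT = { 'y' }

M[F, 'num'] = F → num num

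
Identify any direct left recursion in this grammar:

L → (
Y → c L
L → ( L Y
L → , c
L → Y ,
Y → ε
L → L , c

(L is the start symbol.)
Yes, L is left-recursive

L → (: starts with '('
Y → c L: starts with c
L → ( L Y: starts with '('
L → , c: starts with ','
L → Y ,: starts with Y
Y → ε: starts with ε
L → L , c: LEFT RECURSIVE (starts with L)

The grammar has direct left recursion on: L.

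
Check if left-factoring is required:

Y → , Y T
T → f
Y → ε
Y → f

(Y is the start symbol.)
Left-factoring is needed when two productions for the same non-terminal
share a common prefix on the right-hand side.

Productions for Y:
  Y → , Y T
  Y → ε
  Y → f

No common prefixes found.

Answer: No, left-factoring is not needed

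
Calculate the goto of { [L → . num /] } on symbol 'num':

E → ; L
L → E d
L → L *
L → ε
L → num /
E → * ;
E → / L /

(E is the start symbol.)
GOTO(I, 'num') = CLOSURE({ [A → αX.β] : [A → α.Xβ] ∈ I, X = 'num' })

Items with dot before 'num', with the dot advanced:
  [L → . num /] → [L → num . /]
Closure adds nothing (no advanced item has the dot before a non-terminal).

GOTO = { [L → num . /] }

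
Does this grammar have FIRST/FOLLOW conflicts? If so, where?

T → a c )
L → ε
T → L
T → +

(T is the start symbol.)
A FIRST/FOLLOW conflict occurs when a non-terminal N has a nullable alternative N → β (β ⇒* ε) and another alternative N → α with FIRST(α) ∩ FOLLOW(N) ≠ ∅: on such a lookahead the parser cannot decide between expanding α and letting N vanish via β.

Nullable non-terminals: L, T.
FIRST sets used below: FIRST(L) = { ε }
L has a nullable alternative but only one production, so nothing to check.

T: nullable alternative(s) T → L; FOLLOW(T) = { $ }
  T → a c ): FIRST \ {ε} = { 'a' } — disjoint from FOLLOW(T)
  T → L: FIRST \ {ε} = { } — this is the only nullable alternative, skip
  T → +: FIRST \ {ε} = { '+' } — disjoint from FOLLOW(T)

No FIRST/FOLLOW conflicts found.

Answer: No FIRST/FOLLOW conflicts.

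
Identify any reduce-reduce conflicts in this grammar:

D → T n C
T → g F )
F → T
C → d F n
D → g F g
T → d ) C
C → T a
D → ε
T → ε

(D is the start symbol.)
A reduce-reduce conflict occurs when an LR(0) state has two complete items [A → α .] and [B → β .] — both call for a reduction, and with no lookahead the parser cannot choose between them.

Augment with D' → D and build the canonical LR(0) collection (I0 = CLOSURE({[D' → . D]}), then GOTO on every symbol after a dot until no new states appear). It has 20 states:
  I0: { [D → . T n C], [D → . g F g], [D → .], [D' → . D], [T → . d ) C], [T → . g F )], [T → .] }  — shift, 2 reduces
  I1: { [D' → D .] }  — accept
  I2: { [D → T . n C] }  — shift
  I3: { [T → d . ) C] }  — shift
  I4: { [D → g . F g], [F → . T], [T → . d ) C], [T → . g F )], [T → .], [T → g . F )] }  — shift, reduce
  I5: { [D → g F . g], [T → g F . )] }  — shift
  I6: { [F → T .] }  — reduce
  I7: { [F → . T], [T → . d ) C], [T → . g F )], [T → .], [T → g . F )] }  — shift, reduce
  I8: { [T → g F . )] }  — shift
  I9: { [T → g F ) .] }  — reduce
  I10: { [D → g F g .] }  — reduce
  I11: { [C → . T a], [C → . d F n], [T → . d ) C], [T → . g F )], [T → .], [T → d ) . C] }  — shift, reduce
  I12: { [T → d ) C .] }  — reduce
  I13: { [C → T . a] }  — shift
  I14: { [C → d . F n], [F → . T], [T → . d ) C], [T → . g F )], [T → .], [T → d . ) C] }  — shift, reduce
  I15: { [C → d F . n] }  — shift
  I16: { [C → d F n .] }  — reduce
  I17: { [C → T a .] }  — reduce
  I18: { [C → . T a], [C → . d F n], [D → T n . C], [T → . d ) C], [T → . g F )], [T → .] }  — shift, reduce
  I19: { [D → T n C .] }  — reduce

I0 contains complete items [D → .], [T → .] — reduce-reduce conflict.

Answer: Yes — I0: [D → .] vs [T → .]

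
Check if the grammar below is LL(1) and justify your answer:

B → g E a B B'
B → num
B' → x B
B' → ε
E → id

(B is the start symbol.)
Relevant sets:
  FOLLOW(B') = { $, 'x' }

For B:
  PREDICT(B → g E a B B') = { 'g' }
  PREDICT(B → num) = { 'num' }
For B':
  PREDICT(B' → x B) = { 'x' }
  PREDICT(B' → ε) = { $, 'x' }
E has a single production, so nothing to check there.

Conflict found: Predict set conflict for B': { 'x' }
The grammar is NOT LL(1).

Answer: No. Predict set conflict for B': { 'x' }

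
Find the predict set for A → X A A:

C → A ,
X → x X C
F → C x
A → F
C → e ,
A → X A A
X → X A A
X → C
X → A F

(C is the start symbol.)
PREDICT(A → X A A) = (FIRST(RHS) \ {ε}) ∪ (FOLLOW(A) if ε ∈ FIRST(RHS), i.e. RHS ⇒* ε)
FIRST(X) = { 'e', 'x' }
FIRST(X A A) = { 'e', 'x' }
ε ∉ FIRST(X A A), so FOLLOW(A) is not added.
PREDICT(A → X A A) = { 'e', 'x' }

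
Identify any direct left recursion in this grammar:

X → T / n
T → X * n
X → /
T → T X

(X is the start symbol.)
Yes, T is left-recursive

Direct left recursion occurs when N → N α for some non-terminal N (the right-hand side begins with the left-hand side itself).

X → T / n: starts with T
T → X * n: starts with X
X → /: starts with '/'
T → T X: LEFT RECURSIVE (starts with T)

The grammar has direct left recursion on: T.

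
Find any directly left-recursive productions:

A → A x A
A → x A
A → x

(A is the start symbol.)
Yes, A is left-recursive

Direct left recursion occurs when N → N α for some non-terminal N (the right-hand side begins with the left-hand side itself).

A → A x A: LEFT RECURSIVE (starts with A)
A → x A: starts with x
A → x: starts with x

The grammar has direct left recursion on: A.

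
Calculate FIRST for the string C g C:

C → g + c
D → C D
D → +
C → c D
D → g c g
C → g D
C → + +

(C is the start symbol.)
{ '+', 'c', 'g' }

FIRST sets of the non-terminals involved (from the grammar, by fixed-point iteration):
  FIRST(C) = { '+', 'c', 'g' }

To compute FIRST(C g C), process the symbols left to right:
Symbol C is a non-terminal. Add FIRST(C) \ {ε} = { '+', 'c', 'g' }
C is not nullable (ε ∉ FIRST(C)), so stop here.
FIRST(C g C) = { '+', 'c', 'g' }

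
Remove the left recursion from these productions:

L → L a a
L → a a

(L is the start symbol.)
L is directly left-recursive. The standard transformation for
  A → A α₁ | ... | A α_m | β₁ | ... | β_n
is
  A  → β₁ A' | ... | β_n A'
  A' → α₁ A' | ... | α_m A' | ε

L → a a becomes L → a a L'
L → L a a becomes L' → a a L'
Add L' → ε

Resulting grammar:
L → a a L'
L' → a a L'
L' → ε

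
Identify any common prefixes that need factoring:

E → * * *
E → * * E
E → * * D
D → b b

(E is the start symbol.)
Yes, E has productions with common prefix '* *'

Left-factoring is needed when two productions for the same non-terminal
share a common prefix on the right-hand side.

Productions for E:
  E → * * *
  E → * * E
  E → * * D

Found common prefix '* *' in productions for E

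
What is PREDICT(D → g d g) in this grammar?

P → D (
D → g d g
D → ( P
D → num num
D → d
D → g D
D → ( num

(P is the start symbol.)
{ 'g' }

PREDICT(D → g d g) = (FIRST(RHS) \ {ε}) ∪ (FOLLOW(D) if ε ∈ FIRST(RHS), i.e. RHS ⇒* ε)
FIRST(g d g) = { 'g' }
ε ∉ FIRST(g d g), so FOLLOW(D) is not added.
PREDICT(D → g d g) = { 'g' }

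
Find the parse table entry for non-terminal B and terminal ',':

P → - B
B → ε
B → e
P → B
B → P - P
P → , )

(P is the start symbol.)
B → P - P

To find M[B, ','], we find productions for B where ',' is in the predict set (PREDICT(N → α) = (FIRST(α) \ {ε}) ∪ (FOLLOW(N) if α ⇒* ε)).

Relevant sets:
  FIRST(P) = { ',', '-', 'e', ε }
  FOLLOW(B) = { $, '-' }

B → ε: PREDICT = { $, '-' }
B → e: PREDICT = { 'e' }
B → P - P: PREDICT = { ',', '-', 'e' }
  ',' is in predict set, so this production goes in M[B, ',']

M[B, ','] = B → P - P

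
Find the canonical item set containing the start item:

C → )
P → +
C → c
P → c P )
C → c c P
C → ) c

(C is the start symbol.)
First, augment the grammar with C' → C
I₀ = CLOSURE({ [C' → . C] }):
  [C' → . C] has the dot before C: add [C → . )], [C → . c], [C → . c c P], [C → . ) c]
No further items can be added.

I₀ = { [C → . ) c], [C → . )], [C → . c c P], [C → . c], [C' → . C] }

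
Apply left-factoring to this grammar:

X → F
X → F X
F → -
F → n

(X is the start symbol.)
Left-factoring transforms A → αβ₁ | αβ₂ into A → αA' and A' → β₁ | β₂
(α is the longest common prefix among the alternatives). Repeat until
no nonterminal has two alternatives with a common prefix.

Round 1: X has alternatives sharing prefix 'F'. Introduce X': X → F X'
  Add: X' → ε
  Add: X' → X

No remaining common prefixes — done.

Resulting grammar:
X → F X'
X' → ε
X' → X
F → -
F → n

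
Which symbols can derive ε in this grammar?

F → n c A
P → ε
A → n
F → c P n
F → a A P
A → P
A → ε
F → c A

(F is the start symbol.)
{ 'A', 'P' }

ε-productions: P → ε, A → ε
So P, A are immediately nullable.
No further non-terminal can be added: every production for the remaining non-terminals contains a terminal or a non-nullable non-terminal.
Nullable = { 'A', 'P' }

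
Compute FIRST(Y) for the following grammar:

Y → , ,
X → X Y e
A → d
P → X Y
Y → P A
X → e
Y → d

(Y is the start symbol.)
{ ',', 'd', 'e' }

To compute FIRST(Y), examine every production with Y on the left-hand side, reading each right-hand side left to right until a non-nullable symbol is reached.

FIRST sets of the other non-terminals involved (by the same procedure, iterated to a fixed point):
  FIRST(P) = { 'e' }

From Y → , ,:
  - ',' is a terminal: add ',' and stop
From Y → P A:
  - P is a non-terminal: add FIRST(P) \ {ε} = { 'e' }
    P is not nullable, so stop
From Y → d:
  - d is a terminal: add 'd' and stop

Collecting: FIRST(Y) = { ',', 'd', 'e' }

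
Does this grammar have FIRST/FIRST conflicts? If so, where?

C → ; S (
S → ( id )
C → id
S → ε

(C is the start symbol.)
A FIRST/FIRST conflict occurs when two productions N → α and N → β for the same non-terminal have FIRST(α) ∩ FIRST(β) ≠ ∅ (with ε ∈ FIRST of a nullable right-hand side, so two nullable alternatives also conflict).

Productions for C:
  C → ; S (: FIRST = { ';' }
  C → id: FIRST = { 'id' }
Productions for S:
  S → ( id ): FIRST = { '(' }
  S → ε: FIRST = { ε }

All alternatives of each non-terminal have pairwise disjoint FIRST sets.

Answer: No FIRST/FIRST conflicts.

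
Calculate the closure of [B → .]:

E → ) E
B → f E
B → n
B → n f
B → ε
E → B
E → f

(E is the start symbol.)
To compute CLOSURE, for each item [A → α.Bβ] where B is a non-terminal, add [B → .γ] for all productions B → γ; repeat for the newly added items until nothing changes.

Start with: [B → .]
The dot is at the end, so nothing is added.

CLOSURE = { [B → .] }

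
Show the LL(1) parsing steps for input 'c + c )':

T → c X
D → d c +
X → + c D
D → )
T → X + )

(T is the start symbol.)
Stack is shown with the top on the left.

Stack    Input      Action
--------------------------
T $      c + c ) $  output T → c X
c X $    c + c ) $  match 'c'
X $      + c ) $    output X → + c D
+ c D $  + c ) $    match '+'
c D $    c ) $      match 'c'
D $      ) $        output D → )
) $      ) $        match ')'
$        $          accept

The string is accepted.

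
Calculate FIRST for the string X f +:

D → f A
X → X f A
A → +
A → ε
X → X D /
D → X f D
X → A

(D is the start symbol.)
{ '+', 'f' }

FIRST sets of the non-terminals involved (from the grammar, by fixed-point iteration):
  FIRST(X) = { '+', 'f', ε }

To compute FIRST(X f +), process the symbols left to right:
Symbol X is a non-terminal. Add FIRST(X) \ {ε} = { '+', 'f' }
X is nullable (ε ∈ FIRST(X)), continue to the next symbol.
Symbol f is a terminal. Add 'f' and stop.
FIRST(X f +) = { '+', 'f' }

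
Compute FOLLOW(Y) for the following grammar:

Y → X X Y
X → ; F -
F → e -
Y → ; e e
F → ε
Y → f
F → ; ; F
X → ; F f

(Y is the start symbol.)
Y is the start symbol, so $ ∈ FOLLOW(Y).
In Y → X X Y: Y is at the end; this adds FOLLOW(Y) to itself — nothing new

Taking the union: FOLLOW(Y) = { $ }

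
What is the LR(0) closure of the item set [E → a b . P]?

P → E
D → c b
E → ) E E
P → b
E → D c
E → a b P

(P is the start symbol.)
To compute CLOSURE, for each item [A → α.Bβ] where B is a non-terminal, add [B → .γ] for all productions B → γ; repeat for the newly added items until nothing changes.

Start with: [E → a b . P]
  [E → a b . P] has the dot before P: add [P → . E], [P → . b]
  [P → . E] has the dot before E: add [E → . ) E E], [E → . D c], [E → . a b P]
  [E → . D c] has the dot before D: add [D → . c b]
No further items can be added.

CLOSURE = { [D → . c b], [E → . ) E E], [E → . D c], [E → . a b P], [E → a b . P], [P → . E], [P → . b] }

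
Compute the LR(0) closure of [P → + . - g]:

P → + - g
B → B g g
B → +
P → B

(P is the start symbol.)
Start with: [P → + . - g]
The dot precedes the terminal '-', so nothing is added.

CLOSURE = { [P → + . - g] }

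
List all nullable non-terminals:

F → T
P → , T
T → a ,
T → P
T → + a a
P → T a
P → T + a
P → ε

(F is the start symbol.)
A non-terminal is nullable if it can derive ε (the empty string): either it has an ε-production, or it has a production whose right-hand side consists entirely of nullable non-terminals.

ε-productions: P → ε
So P is immediately nullable.
T → P: every symbol on the right is nullable, so T is nullable too.
F → T: every symbol on the right is nullable, so F is nullable too.
Every non-terminal is now nullable.
Nullable = { 'F', 'P', 'T' }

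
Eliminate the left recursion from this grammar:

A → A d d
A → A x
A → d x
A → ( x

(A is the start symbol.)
A is directly left-recursive. The standard transformation for
  A → A α₁ | ... | A α_m | β₁ | ... | β_n
is
  A  → β₁ A' | ... | β_n A'
  A' → α₁ A' | ... | α_m A' | ε

A → d x becomes A → d x A'
A → ( x becomes A → ( x A'
A → A d d becomes A' → d d A'
A → A x becomes A' → x A'
Add A' → ε

Resulting grammar:
A → d x A'
A → ( x A'
A' → d d A'
A' → x A'
A' → ε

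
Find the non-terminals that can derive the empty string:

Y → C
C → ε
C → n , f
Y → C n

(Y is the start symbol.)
{ 'C', 'Y' }

ε-productions: C → ε
So C is immediately nullable.
Y → C: every symbol on the right is nullable, so Y is nullable too.
Every non-terminal is now nullable.
Nullable = { 'C', 'Y' }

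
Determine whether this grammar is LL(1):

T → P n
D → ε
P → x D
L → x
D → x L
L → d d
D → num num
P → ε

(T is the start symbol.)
A grammar is LL(1) if for each non-terminal N with multiple productions, the predict sets of those productions are pairwise disjoint, where PREDICT(N → α) = (FIRST(α) \ {ε}) ∪ (FOLLOW(N) if α ⇒* ε).

Relevant sets:
  FOLLOW(D) = { 'n' }
  FOLLOW(P) = { 'n' }

For D:
  PREDICT(D → ε) = { 'n' }
  PREDICT(D → x L) = { 'x' }
  PREDICT(D → num num) = { 'num' }
For P:
  PREDICT(P → x D) = { 'x' }
  PREDICT(P → ε) = { 'n' }
For L:
  PREDICT(L → x) = { 'x' }
  PREDICT(L → d d) = { 'd' }
T has a single production, so nothing to check there.

All predict sets are disjoint. The grammar IS LL(1).

Answer: Yes, the grammar is LL(1).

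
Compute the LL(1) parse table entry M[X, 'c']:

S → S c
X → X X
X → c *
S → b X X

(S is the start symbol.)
X → X X, X → c *

To find M[X, 'c'], we find productions for X where 'c' is in the predict set (PREDICT(N → α) = (FIRST(α) \ {ε}) ∪ (FOLLOW(N) if α ⇒* ε)).

Relevant sets:
  FIRST(X) = { 'c' }

X → X X: PREDICT = { 'c' }
  'c' is in predict set, so this production goes in M[X, 'c']
X → c *: PREDICT = { 'c' }
  'c' is in predict set, so this production goes in M[X, 'c']

M[X, 'c'] = X → X X, X → c *  (a multiply-defined cell — the grammar is not LL(1))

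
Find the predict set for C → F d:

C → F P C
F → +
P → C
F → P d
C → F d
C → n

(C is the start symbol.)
{ '+', 'n' }

PREDICT(C → F d) = (FIRST(RHS) \ {ε}) ∪ (FOLLOW(C) if ε ∈ FIRST(RHS), i.e. RHS ⇒* ε)
FIRST(F) = { '+', 'n' }
FIRST(F d) = { '+', 'n' }
ε ∉ FIRST(F d), so FOLLOW(C) is not added.
PREDICT(C → F d) = { '+', 'n' }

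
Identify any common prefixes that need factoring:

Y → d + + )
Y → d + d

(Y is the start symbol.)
Yes, Y has productions with common prefix 'd +'

Left-factoring is needed when two productions for the same non-terminal
share a common prefix on the right-hand side.

Productions for Y:
  Y → d + + )
  Y → d + d

Found common prefix 'd +' in productions for Y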